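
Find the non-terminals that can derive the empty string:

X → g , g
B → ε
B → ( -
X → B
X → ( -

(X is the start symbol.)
A non-terminal is nullable if it can derive ε (the empty string): either it has an ε-production, or it has a production whose right-hand side consists entirely of nullable non-terminals.

ε-productions: B → ε
So B is immediately nullable.
X → B: every symbol on the right is nullable, so X is nullable too.
Every non-terminal is now nullable.
Nullable = { 'B', 'X' }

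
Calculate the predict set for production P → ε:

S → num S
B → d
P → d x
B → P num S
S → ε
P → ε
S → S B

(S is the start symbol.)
PREDICT(P → ε) = (FIRST(RHS) \ {ε}) ∪ (FOLLOW(P) if ε ∈ FIRST(RHS), i.e. RHS ⇒* ε)
The right-hand side is ε (FIRST(ε) = { ε }), so the predict set is FOLLOW(P) = { 'num' }
PREDICT(P → ε) = { 'num' }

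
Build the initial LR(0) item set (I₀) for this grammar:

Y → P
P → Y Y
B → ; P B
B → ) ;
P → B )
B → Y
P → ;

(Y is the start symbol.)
{ [B → . ) ;], [B → . ; P B], [B → . Y], [P → . ;], [P → . B )], [P → . Y Y], [Y → . P], [Y' → . Y] }

First, augment the grammar with Y' → Y
I₀ = CLOSURE({ [Y' → . Y] }):
  [Y' → . Y] has the dot before Y: add [Y → . P]
  [Y → . P] has the dot before P: add [P → . Y Y], [P → . B )], [P → . ;]
  [P → . B )] has the dot before B: add [B → . ; P B], [B → . ) ;], [B → . Y]
No further items can be added.

I₀ = { [B → . ) ;], [B → . ; P B], [B → . Y], [P → . ;], [P → . B )], [P → . Y Y], [Y → . P], [Y' → . Y] }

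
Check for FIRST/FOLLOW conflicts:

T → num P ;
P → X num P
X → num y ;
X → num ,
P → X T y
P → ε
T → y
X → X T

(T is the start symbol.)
No FIRST/FOLLOW conflicts.

A FIRST/FOLLOW conflict occurs when a non-terminal N has a nullable alternative N → β (β ⇒* ε) and another alternative N → α with FIRST(α) ∩ FOLLOW(N) ≠ ∅: on such a lookahead the parser cannot decide between expanding α and letting N vanish via β.

Nullable non-terminals: P.
FIRST sets used below: FIRST(X) = { 'num' }

P: nullable alternative(s) P → ε; FOLLOW(P) = { ';' }
  P → X num P: FIRST \ {ε} = { 'num' } — disjoint from FOLLOW(P)
  P → X T y: FIRST \ {ε} = { 'num' } — disjoint from FOLLOW(P)
  P → ε: FIRST \ {ε} = { } — this is the only nullable alternative, skip

T, X have no nullable alternative, so no FIRST/FOLLOW check is needed there.

No FIRST/FOLLOW conflicts found.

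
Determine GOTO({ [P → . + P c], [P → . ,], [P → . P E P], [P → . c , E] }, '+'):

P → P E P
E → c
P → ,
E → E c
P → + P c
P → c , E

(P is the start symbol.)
{ [P → + . P c], [P → . + P c], [P → . ,], [P → . P E P], [P → . c , E] }

GOTO(I, '+') = CLOSURE({ [A → αX.β] : [A → α.Xβ] ∈ I, X = '+' })

Items with dot before '+', with the dot advanced:
  [P → . + P c] → [P → + . P c]
Closure of the advanced items:
  [P → + . P c] has the dot before P: add [P → . P E P], [P → . ,], [P → . + P c], [P → . c , E]

GOTO = { [P → + . P c], [P → . + P c], [P → . ,], [P → . P E P], [P → . c , E] }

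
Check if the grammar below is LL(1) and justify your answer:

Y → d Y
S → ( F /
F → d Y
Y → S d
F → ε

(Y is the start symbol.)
A grammar is LL(1) if for each non-terminal N with multiple productions, the predict sets of those productions are pairwise disjoint, where PREDICT(N → α) = (FIRST(α) \ {ε}) ∪ (FOLLOW(N) if α ⇒* ε).

Relevant sets:
  FIRST(S) = { '(' }
  FOLLOW(F) = { '/' }

For Y:
  PREDICT(Y → d Y) = { 'd' }
  PREDICT(Y → S d) = { '(' }
For F:
  PREDICT(F → d Y) = { 'd' }
  PREDICT(F → ε) = { '/' }
S has a single production, so nothing to check there.

All predict sets are disjoint. The grammar IS LL(1).

Answer: Yes, the grammar is LL(1).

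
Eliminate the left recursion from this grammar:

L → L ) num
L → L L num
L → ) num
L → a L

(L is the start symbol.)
L is directly left-recursive. The standard transformation for
  A → A α₁ | ... | A α_m | β₁ | ... | β_n
is
  A  → β₁ A' | ... | β_n A'
  A' → α₁ A' | ... | α_m A' | ε

L → ) num becomes L → ) num L'
L → a L becomes L → a L L'
L → L ) num becomes L' → ) num L'
L → L L num becomes L' → L num L'
Add L' → ε

Resulting grammar:
L → ) num L'
L → a L L'
L' → ) num L'
L' → L num L'
L' → ε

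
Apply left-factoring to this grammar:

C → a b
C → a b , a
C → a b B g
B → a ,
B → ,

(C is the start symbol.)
C → a b C'
C' → ε
C' → , a
C' → B g
B → a ,
B → ,

Left-factoring transforms A → αβ₁ | αβ₂ into A → αA' and A' → β₁ | β₂
(α is the longest common prefix among the alternatives). Repeat until
no nonterminal has two alternatives with a common prefix.

Round 1: C has alternatives sharing prefix 'a b'. Introduce C': C → a b C'
  Add: C' → ε
  Add: C' → , a
  Add: C' → B g

No remaining common prefixes — done.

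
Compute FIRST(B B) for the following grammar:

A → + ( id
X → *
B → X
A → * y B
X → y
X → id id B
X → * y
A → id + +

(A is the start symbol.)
{ '*', 'id', 'y' }

FIRST sets of the non-terminals involved (from the grammar, by fixed-point iteration):
  FIRST(B) = { '*', 'id', 'y' }

To compute FIRST(B B), process the symbols left to right:
Symbol B is a non-terminal. Add FIRST(B) \ {ε} = { '*', 'id', 'y' }
B is not nullable (ε ∉ FIRST(B)), so stop here.
FIRST(B B) = { '*', 'id', 'y' }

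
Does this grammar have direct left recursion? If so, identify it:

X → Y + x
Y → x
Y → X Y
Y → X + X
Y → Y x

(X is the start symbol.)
Direct left recursion occurs when N → N α for some non-terminal N (the right-hand side begins with the left-hand side itself).

X → Y + x: starts with Y
Y → x: starts with x
Y → X Y: starts with X
Y → X + X: starts with X
Y → Y x: LEFT RECURSIVE (starts with Y)

The grammar has direct left recursion on: Y.

Answer: Yes, Y is left-recursive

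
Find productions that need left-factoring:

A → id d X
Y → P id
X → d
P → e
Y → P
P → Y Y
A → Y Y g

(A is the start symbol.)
Yes, Y has productions with common prefix 'P'

Left-factoring is needed when two productions for the same non-terminal
share a common prefix on the right-hand side.

Productions for A:
  A → id d X
  A → Y Y g
Productions for Y:
  Y → P id
  Y → P
Productions for P:
  P → e
  P → Y Y

Found common prefix 'P' in productions for Y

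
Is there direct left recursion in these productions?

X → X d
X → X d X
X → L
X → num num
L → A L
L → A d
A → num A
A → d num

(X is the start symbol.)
Yes, X is left-recursive

X → X d: LEFT RECURSIVE (starts with X)
X → X d X: LEFT RECURSIVE (starts with X)
X → L: starts with L
X → num num: starts with num
L → A L: starts with A
L → A d: starts with A
A → num A: starts with num
A → d num: starts with d

The grammar has direct left recursion on: X.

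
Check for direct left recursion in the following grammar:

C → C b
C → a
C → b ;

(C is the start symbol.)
Yes, C is left-recursive

C → C b: LEFT RECURSIVE (starts with C)
C → a: starts with a
C → b ;: starts with b

The grammar has direct left recursion on: C.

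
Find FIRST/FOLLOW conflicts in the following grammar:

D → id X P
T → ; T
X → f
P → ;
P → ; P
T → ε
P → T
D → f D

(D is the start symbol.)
Nullable non-terminals: P, T.
FIRST sets used below: FIRST(T) = { ';', ε }

P: nullable alternative(s) P → T; FOLLOW(P) = { $ }
  P → ;: FIRST \ {ε} = { ';' } — disjoint from FOLLOW(P)
  P → ; P: FIRST \ {ε} = { ';' } — disjoint from FOLLOW(P)
  P → T: FIRST \ {ε} = { ';' } — this is the only nullable alternative, skip

T: nullable alternative(s) T → ε; FOLLOW(T) = { $ }
  T → ; T: FIRST \ {ε} = { ';' } — disjoint from FOLLOW(T)
  T → ε: FIRST \ {ε} = { } — this is the only nullable alternative, skip

D, X have no nullable alternative, so no FIRST/FOLLOW check is needed there.

No FIRST/FOLLOW conflicts found.

Answer: No FIRST/FOLLOW conflicts.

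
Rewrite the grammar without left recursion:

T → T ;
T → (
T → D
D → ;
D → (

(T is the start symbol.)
T is directly left-recursive. The standard transformation for
  A → A α₁ | ... | A α_m | β₁ | ... | β_n
is
  A  → β₁ A' | ... | β_n A'
  A' → α₁ A' | ... | α_m A' | ε

T → ( becomes T → ( T'
T → D becomes T → D T'
T → T ; becomes T' → ; T'
Add T' → ε

Productions for other non-terminals are unchanged:
  D → ;
  D → (

Resulting grammar:
T → ( T'
T → D T'
T' → ; T'
T' → ε
D → ;
D → (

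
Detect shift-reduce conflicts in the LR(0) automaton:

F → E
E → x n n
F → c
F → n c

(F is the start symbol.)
A shift-reduce conflict occurs when an LR(0) state has both:
  - a complete (reduce) item [A → α .] (dot at the end), and
  - a shift item [B → β . c γ] (dot before a terminal).

Augment with F' → F and build the canonical LR(0) collection (I0 = CLOSURE({[F' → . F]}), then GOTO on every symbol after a dot until no new states appear). It has 9 states:
  I0: { [E → . x n n], [F → . E], [F → . c], [F → . n c], [F' → . F] }  — shift
  I1: { [F → E .] }  — reduce
  I2: { [F' → F .] }  — accept
  I3: { [F → c .] }  — reduce
  I4: { [F → n . c] }  — shift
  I5: { [E → x . n n] }  — shift
  I6: { [E → x n . n] }  — shift
  I7: { [E → x n n .] }  — reduce
  I8: { [F → n c .] }  — reduce

No state contains both a complete item and a shift item.

Answer: No shift-reduce conflicts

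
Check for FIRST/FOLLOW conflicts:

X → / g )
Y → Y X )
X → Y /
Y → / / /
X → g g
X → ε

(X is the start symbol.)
A FIRST/FOLLOW conflict occurs when a non-terminal N has a nullable alternative N → β (β ⇒* ε) and another alternative N → α with FIRST(α) ∩ FOLLOW(N) ≠ ∅: on such a lookahead the parser cannot decide between expanding α and letting N vanish via β.

Nullable non-terminals: X.
FIRST sets used below: FIRST(Y) = { '/' }

X: nullable alternative(s) X → ε; FOLLOW(X) = { $, ')' }
  X → / g ): FIRST \ {ε} = { '/' } — disjoint from FOLLOW(X)
  X → Y /: FIRST \ {ε} = { '/' } — disjoint from FOLLOW(X)
  X → g g: FIRST \ {ε} = { 'g' } — disjoint from FOLLOW(X)
  X → ε: FIRST \ {ε} = { } — this is the only nullable alternative, skip

Y has no nullable alternative, so no FIRST/FOLLOW check is needed there.

No FIRST/FOLLOW conflicts found.

Answer: No FIRST/FOLLOW conflicts.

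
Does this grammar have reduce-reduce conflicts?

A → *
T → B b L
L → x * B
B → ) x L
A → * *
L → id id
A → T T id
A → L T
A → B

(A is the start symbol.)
Augment with A' → A and build the canonical LR(0) collection (I0 = CLOSURE({[A' → . A]}), then GOTO on every symbol after a dot until no new states appear). It has 21 states:
  I0: { [A → . * *], [A → . *], [A → . B], [A → . L T], [A → . T T id], [A' → . A], [B → . ) x L], [L → . id id], [L → . x * B], [T → . B b L] }  — shift
  I1: { [B → ) . x L] }  — shift
  I2: { [A → * . *], [A → * .] }  — shift, reduce
  I3: { [A' → A .] }  — accept
  I4: { [A → B .], [T → B . b L] }  — shift, reduce
  I5: { [A → L . T], [B → . ) x L], [T → . B b L] }  — shift
  I6: { [A → T . T id], [B → . ) x L], [T → . B b L] }  — shift
  I7: { [L → id . id] }  — shift
  I8: { [L → x . * B] }  — shift
  I9: { [B → . ) x L], [L → x * . B] }  — shift
  I10: { [L → x * B .] }  — reduce
  I11: { [L → id id .] }  — reduce
  I12: { [T → B . b L] }  — shift
  I13: { [A → T T . id] }  — shift
  I14: { [A → T T id .] }  — reduce
  I15: { [L → . id id], [L → . x * B], [T → B b . L] }  — shift
  I16: { [T → B b L .] }  — reduce
  I17: { [A → L T .] }  — reduce
  I18: { [A → * * .] }  — reduce
  I19: { [B → ) x . L], [L → . id id], [L → . x * B] }  — shift
  I20: { [B → ) x L .] }  — reduce

No state contains more than one complete item.

Answer: No reduce-reduce conflicts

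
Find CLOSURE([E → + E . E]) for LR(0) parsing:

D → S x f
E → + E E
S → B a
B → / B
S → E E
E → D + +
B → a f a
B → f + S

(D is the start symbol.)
{ [B → . / B], [B → . a f a], [B → . f + S], [D → . S x f], [E → + E . E], [E → . + E E], [E → . D + +], [S → . B a], [S → . E E] }

To compute CLOSURE, for each item [A → α.Bβ] where B is a non-terminal, add [B → .γ] for all productions B → γ; repeat for the newly added items until nothing changes.

Start with: [E → + E . E]
  [E → + E . E] has the dot before E: add [E → . + E E], [E → . D + +]
  [E → . D + +] has the dot before D: add [D → . S x f]
  [D → . S x f] has the dot before S: add [S → . B a], [S → . E E]
  [S → . B a] has the dot before B: add [B → . / B], [B → . a f a], [B → . f + S]
No further items can be added.

CLOSURE = { [B → . / B], [B → . a f a], [B → . f + S], [D → . S x f], [E → + E . E], [E → . + E E], [E → . D + +], [S → . B a], [S → . E E] }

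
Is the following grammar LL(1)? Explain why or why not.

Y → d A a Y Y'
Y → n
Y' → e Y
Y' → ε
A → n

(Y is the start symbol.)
No. Predict set conflict for Y': { 'e' }

A grammar is LL(1) if for each non-terminal N with multiple productions, the predict sets of those productions are pairwise disjoint, where PREDICT(N → α) = (FIRST(α) \ {ε}) ∪ (FOLLOW(N) if α ⇒* ε).

Relevant sets:
  FOLLOW(Y') = { $, 'e' }

For Y:
  PREDICT(Y → d A a Y Y') = { 'd' }
  PREDICT(Y → n) = { 'n' }
For Y':
  PREDICT(Y' → e Y) = { 'e' }
  PREDICT(Y' → ε) = { $, 'e' }
A has a single production, so nothing to check there.

Conflict found: Predict set conflict for Y': { 'e' }
The grammar is NOT LL(1).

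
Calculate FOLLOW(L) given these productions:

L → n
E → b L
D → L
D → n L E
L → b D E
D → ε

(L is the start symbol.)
L is the start symbol, so $ ∈ FOLLOW(L).
In E → b L: L is at the end, add FOLLOW(E)
In D → L: L is at the end, add FOLLOW(D)
In D → n L E: L is followed by E, add FIRST(E) \ {ε} = { 'b' }

The FOLLOW sets referred to above (computed the same way, to a fixed point):
  FOLLOW(E) = { $, 'b' }
  FOLLOW(D) = { 'b' }

Taking the union: FOLLOW(L) = { $, 'b' }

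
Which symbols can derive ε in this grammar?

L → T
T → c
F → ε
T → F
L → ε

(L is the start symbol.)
{ 'F', 'L', 'T' }

ε-productions: F → ε, L → ε
So F, L are immediately nullable.
T → F: every symbol on the right is nullable, so T is nullable too.
Every non-terminal is now nullable.
Nullable = { 'F', 'L', 'T' }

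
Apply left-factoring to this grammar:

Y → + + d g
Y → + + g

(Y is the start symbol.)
Y → + + Y'
Y' → d g
Y' → g

Left-factoring transforms A → αβ₁ | αβ₂ into A → αA' and A' → β₁ | β₂
(α is the longest common prefix among the alternatives). Repeat until
no nonterminal has two alternatives with a common prefix.

Round 1: Y has alternatives sharing prefix '+ +'. Introduce Y': Y → + + Y'
  Add: Y' → d g
  Add: Y' → g

No remaining common prefixes — done.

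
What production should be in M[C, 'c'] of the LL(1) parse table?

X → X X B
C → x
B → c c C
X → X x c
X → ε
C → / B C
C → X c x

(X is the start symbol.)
C → X c x

To find M[C, 'c'], we find productions for C where 'c' is in the predict set (PREDICT(N → α) = (FIRST(α) \ {ε}) ∪ (FOLLOW(N) if α ⇒* ε)).

Relevant sets:
  FIRST(X) = { 'c', 'x', ε }

C → x: PREDICT = { 'x' }
C → / B C: PREDICT = { '/' }
C → X c x: PREDICT = { 'c', 'x' }
  'c' is in predict set, so this production goes in M[C, 'c']

M[C, 'c'] = C → X c x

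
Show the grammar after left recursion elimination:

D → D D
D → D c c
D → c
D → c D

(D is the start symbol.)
D → c D'
D → c D D'
D' → D D'
D' → c c D'
D' → ε

D is directly left-recursive. The standard transformation for
  A → A α₁ | ... | A α_m | β₁ | ... | β_n
is
  A  → β₁ A' | ... | β_n A'
  A' → α₁ A' | ... | α_m A' | ε

D → c becomes D → c D'
D → c D becomes D → c D D'
D → D D becomes D' → D D'
D → D c c becomes D' → c c D'
Add D' → ε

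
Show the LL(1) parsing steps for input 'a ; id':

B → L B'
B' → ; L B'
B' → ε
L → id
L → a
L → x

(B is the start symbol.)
LL(1) parsing maintains a stack (initially the start symbol over $) and the input. At each step: if the stack top is a terminal, match it against the current input token; if it is a non-terminal N, replace it with the RHS of M[N, lookahead] (the unique production whose predict set contains the lookahead).

Stack is shown with the top on the left.

Stack     Input     Action
--------------------------
B $       a ; id $  output B → L B'
L B' $    a ; id $  output L → a
a B' $    a ; id $  match 'a'
B' $      ; id $    output B' → ; L B'
; L B' $  ; id $    match ';'
L B' $    id $      output L → id
id B' $   id $      match 'id'
B' $      $         output B' → ε
$         $         accept

The string is accepted.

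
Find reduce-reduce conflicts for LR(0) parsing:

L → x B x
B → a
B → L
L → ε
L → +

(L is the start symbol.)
Augment with L' → L and build the canonical LR(0) collection (I0 = CLOSURE({[L' → . L]}), then GOTO on every symbol after a dot until no new states appear). It has 8 states:
  I0: { [L → . +], [L → . x B x], [L → .], [L' → . L] }  — shift, reduce
  I1: { [L → + .] }  — reduce
  I2: { [L' → L .] }  — accept
  I3: { [B → . L], [B → . a], [L → . +], [L → . x B x], [L → .], [L → x . B x] }  — shift, reduce
  I4: { [L → x B . x] }  — shift
  I5: { [B → L .] }  — reduce
  I6: { [B → a .] }  — reduce
  I7: { [L → x B x .] }  — reduce

No state contains more than one complete item.

Answer: No reduce-reduce conflicts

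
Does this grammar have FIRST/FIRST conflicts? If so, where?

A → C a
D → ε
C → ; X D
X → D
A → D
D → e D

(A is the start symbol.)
FIRST sets of the non-terminals at (or reachable through a nullable prefix from) the front of some alternative:
  FIRST(C) = { ';' }
  FIRST(D) = { 'e', ε }

Productions for A:
  A → C a: FIRST = { ';' }
  A → D: FIRST = { 'e', ε }
Productions for D:
  D → ε: FIRST = { ε }
  D → e D: FIRST = { 'e' }
C, X have only one production, so no FIRST/FIRST conflict is possible there.

All alternatives of each non-terminal have pairwise disjoint FIRST sets.

Answer: No FIRST/FIRST conflicts.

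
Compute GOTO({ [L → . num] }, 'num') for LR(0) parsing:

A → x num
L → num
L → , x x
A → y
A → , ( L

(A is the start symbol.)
{ [L → num .] }

GOTO(I, 'num') = CLOSURE({ [A → αX.β] : [A → α.Xβ] ∈ I, X = 'num' })

Items with dot before 'num', with the dot advanced:
  [L → . num] → [L → num .]
Closure adds nothing (no advanced item has the dot before a non-terminal).

GOTO = { [L → num .] }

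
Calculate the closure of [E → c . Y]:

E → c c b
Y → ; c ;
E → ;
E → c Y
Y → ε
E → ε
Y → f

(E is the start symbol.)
{ [E → c . Y], [Y → . ; c ;], [Y → . f], [Y → .] }

To compute CLOSURE, for each item [A → α.Bβ] where B is a non-terminal, add [B → .γ] for all productions B → γ; repeat for the newly added items until nothing changes.

Start with: [E → c . Y]
  [E → c . Y] has the dot before Y: add [Y → . ; c ;], [Y → .], [Y → . f]
No further items can be added.

CLOSURE = { [E → c . Y], [Y → . ; c ;], [Y → . f], [Y → .] }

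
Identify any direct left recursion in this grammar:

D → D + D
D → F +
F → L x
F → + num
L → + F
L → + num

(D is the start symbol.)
Direct left recursion occurs when N → N α for some non-terminal N (the right-hand side begins with the left-hand side itself).

D → D + D: LEFT RECURSIVE (starts with D)
D → F +: starts with F
F → L x: starts with L
F → + num: starts with '+'
L → + F: starts with '+'
L → + num: starts with '+'

The grammar has direct left recursion on: D.

Answer: Yes, D is left-recursive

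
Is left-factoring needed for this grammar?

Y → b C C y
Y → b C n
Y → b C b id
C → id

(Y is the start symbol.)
Yes, Y has productions with common prefix 'b C'

Left-factoring is needed when two productions for the same non-terminal
share a common prefix on the right-hand side.

Productions for Y:
  Y → b C C y
  Y → b C n
  Y → b C b id

Found common prefix 'b C' in productions for Y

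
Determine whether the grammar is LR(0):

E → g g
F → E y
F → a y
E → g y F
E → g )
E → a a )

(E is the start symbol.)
Yes, the grammar is LR(0)

A grammar is LR(0) if no state in the canonical LR(0) collection has:
  - both a shift item (dot before a terminal) and a complete item (shift-reduce conflict), or
  - two or more complete items (reduce-reduce conflict; the accept item [E' → E .] counts as a complete item here).

Augment with E' → E and build the canonical LR(0) collection (I0 = CLOSURE({[E' → . E]}), then GOTO on every symbol after a dot until no new states appear). It has 14 states:
  I0: { [E → . a a )], [E → . g )], [E → . g g], [E → . g y F], [E' → . E] }  — shift
  I1: { [E' → E .] }  — accept
  I2: { [E → a . a )] }  — shift
  I3: { [E → g . )], [E → g . g], [E → g . y F] }  — shift
  I4: { [E → g ) .] }  — reduce
  I5: { [E → g g .] }  — reduce
  I6: { [E → . a a )], [E → . g )], [E → . g g], [E → . g y F], [E → g y . F], [F → . E y], [F → . a y] }  — shift
  I7: { [F → E . y] }  — shift
  I8: { [E → g y F .] }  — reduce
  I9: { [E → a . a )], [F → a . y] }  — shift
  I10: { [E → a a . )] }  — shift
  I11: { [F → a y .] }  — reduce
  I12: { [E → a a ) .] }  — reduce
  I13: { [F → E y .] }  — reduce

Every state is either a pure shift/goto state or contains exactly one complete item and nothing to shift — no conflicts. The grammar is LR(0).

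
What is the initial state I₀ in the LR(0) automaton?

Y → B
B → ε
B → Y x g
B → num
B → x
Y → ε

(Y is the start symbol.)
{ [B → . Y x g], [B → . num], [B → . x], [B → .], [Y → . B], [Y → .], [Y' → . Y] }

First, augment the grammar with Y' → Y
I₀ = CLOSURE({ [Y' → . Y] }):
  [Y' → . Y] has the dot before Y: add [Y → . B], [Y → .]
  [Y → . B] has the dot before B: add [B → .], [B → . Y x g], [B → . num], [B → . x]
No further items can be added.

I₀ = { [B → . Y x g], [B → . num], [B → . x], [B → .], [Y → . B], [Y → .], [Y' → . Y] }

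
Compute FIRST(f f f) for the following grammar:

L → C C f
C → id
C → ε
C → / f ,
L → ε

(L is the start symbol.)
To compute FIRST(f f f), process the symbols left to right:
Symbol f is a terminal. Add 'f' and stop.
FIRST(f f f) = { 'f' }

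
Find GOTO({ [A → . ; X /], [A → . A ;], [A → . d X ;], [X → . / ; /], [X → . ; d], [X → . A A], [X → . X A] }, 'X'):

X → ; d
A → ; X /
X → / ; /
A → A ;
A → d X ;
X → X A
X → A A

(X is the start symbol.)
GOTO(I, 'X') = CLOSURE({ [A → αX.β] : [A → α.Xβ] ∈ I, X = 'X' })

Items with dot before 'X', with the dot advanced:
  [X → . X A] → [X → X . A]
Closure of the advanced items:
  [X → X . A] has the dot before A: add [A → . ; X /], [A → . A ;], [A → . d X ;]

GOTO = { [A → . ; X /], [A → . A ;], [A → . d X ;], [X → X . A] }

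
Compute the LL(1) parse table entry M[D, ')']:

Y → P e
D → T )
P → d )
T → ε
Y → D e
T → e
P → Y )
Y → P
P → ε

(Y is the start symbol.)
To find M[D, ')'], we find productions for D where ')' is in the predict set (PREDICT(N → α) = (FIRST(α) \ {ε}) ∪ (FOLLOW(N) if α ⇒* ε)).

Relevant sets:
  FIRST(T) = { 'e', ε }

D → T ): PREDICT = { ')', 'e' }
  ')' is in predict set, so this production goes in M[D, ')']

M[D, ')'] = D → T )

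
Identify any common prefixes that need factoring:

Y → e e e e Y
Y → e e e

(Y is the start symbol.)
Yes, Y has productions with common prefix 'e e e'

Left-factoring is needed when two productions for the same non-terminal
share a common prefix on the right-hand side.

Productions for Y:
  Y → e e e e Y
  Y → e e e

Found common prefix 'e e e' in productions for Y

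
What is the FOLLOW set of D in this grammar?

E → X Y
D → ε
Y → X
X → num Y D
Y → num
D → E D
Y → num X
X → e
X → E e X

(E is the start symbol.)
To compute FOLLOW(D), find every occurrence of D on a right-hand side N → α D β: add FIRST(β) \ {ε}, and if β is empty or nullable also add FOLLOW(N). Iterate to a fixed point.

In X → num Y D: D is at the end, add FOLLOW(X)
In D → E D: D is at the end; this adds FOLLOW(D) to itself — nothing new

The FOLLOW sets referred to above (computed the same way, to a fixed point):
  FOLLOW(X) = { $, 'e', 'num' }

Taking the union: FOLLOW(D) = { $, 'e', 'num' }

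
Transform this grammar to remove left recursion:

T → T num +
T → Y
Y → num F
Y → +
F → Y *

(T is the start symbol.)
T → Y T'
T' → num + T'
T' → ε
Y → num F
Y → +
F → Y *

T is directly left-recursive. The standard transformation for
  A → A α₁ | ... | A α_m | β₁ | ... | β_n
is
  A  → β₁ A' | ... | β_n A'
  A' → α₁ A' | ... | α_m A' | ε

T → Y becomes T → Y T'
T → T num + becomes T' → num + T'
Add T' → ε

Productions for other non-terminals are unchanged:
  Y → num F
  Y → +
  F → Y *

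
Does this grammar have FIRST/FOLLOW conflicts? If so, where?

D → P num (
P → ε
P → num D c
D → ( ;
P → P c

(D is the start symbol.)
Yes. P → num D c with FOLLOW(P) on { 'num' }; P → P c with FOLLOW(P) on { 'c', 'num' }

A FIRST/FOLLOW conflict occurs when a non-terminal N has a nullable alternative N → β (β ⇒* ε) and another alternative N → α with FIRST(α) ∩ FOLLOW(N) ≠ ∅: on such a lookahead the parser cannot decide between expanding α and letting N vanish via β.

Nullable non-terminals: P.
FIRST sets used below: FIRST(P) = { 'c', 'num', ε }

P: nullable alternative(s) P → ε; FOLLOW(P) = { 'c', 'num' }
  P → ε: FIRST \ {ε} = { } — this is the only nullable alternative, skip
  P → num D c: FIRST \ {ε} = { 'num' } — overlaps FOLLOW(P) on { 'num' }: CONFLICT
  P → P c: FIRST \ {ε} = { 'c', 'num' } — overlaps FOLLOW(P) on { 'c', 'num' }: CONFLICT

D has no nullable alternative, so no FIRST/FOLLOW check is needed there.

So the grammar has 2 FIRST/FOLLOW conflicts (marked CONFLICT above).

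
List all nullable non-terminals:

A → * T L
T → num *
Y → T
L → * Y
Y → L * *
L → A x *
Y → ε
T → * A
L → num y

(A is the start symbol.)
ε-productions: Y → ε
So Y is immediately nullable.
No further non-terminal can be added: every production for the remaining non-terminals contains a terminal or a non-nullable non-terminal.
Nullable = { 'Y' }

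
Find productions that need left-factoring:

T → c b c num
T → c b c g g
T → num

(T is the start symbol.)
Left-factoring is needed when two productions for the same non-terminal
share a common prefix on the right-hand side.

Productions for T:
  T → c b c num
  T → c b c g g
  T → num

Found common prefix 'c b c' in productions for T

Answer: Yes, T has productions with common prefix 'c b c'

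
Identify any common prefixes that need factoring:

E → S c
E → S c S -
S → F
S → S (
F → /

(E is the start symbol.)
Yes, E has productions with common prefix 'S c'

Left-factoring is needed when two productions for the same non-terminal
share a common prefix on the right-hand side.

Productions for E:
  E → S c
  E → S c S -
Productions for S:
  S → F
  S → S (

Found common prefix 'S c' in productions for E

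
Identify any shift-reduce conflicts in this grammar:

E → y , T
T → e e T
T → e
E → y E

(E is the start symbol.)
A shift-reduce conflict occurs when an LR(0) state has both:
  - a complete (reduce) item [A → α .] (dot at the end), and
  - a shift item [B → β . c γ] (dot before a terminal).

Augment with E' → E and build the canonical LR(0) collection (I0 = CLOSURE({[E' → . E]}), then GOTO on every symbol after a dot until no new states appear). It has 9 states:
  I0: { [E → . y , T], [E → . y E], [E' → . E] }  — shift
  I1: { [E' → E .] }  — accept
  I2: { [E → . y , T], [E → . y E], [E → y . , T], [E → y . E] }  — shift
  I3: { [E → y , . T], [T → . e e T], [T → . e] }  — shift
  I4: { [E → y E .] }  — reduce
  I5: { [E → y , T .] }  — reduce
  I6: { [T → e . e T], [T → e .] }  — shift, reduce
  I7: { [T → . e e T], [T → . e], [T → e e . T] }  — shift
  I8: { [T → e e T .] }  — reduce

I6 contains reduce item [T → e .] and shift item [T → e . e T] — shift-reduce conflict.

Answer: Yes — I6: [T → e .] vs [T → e . e T]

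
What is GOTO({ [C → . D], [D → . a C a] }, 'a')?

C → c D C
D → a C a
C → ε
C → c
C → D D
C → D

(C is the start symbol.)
GOTO(I, 'a') = CLOSURE({ [A → αX.β] : [A → α.Xβ] ∈ I, X = 'a' })

Items with dot before 'a', with the dot advanced:
  [D → . a C a] → [D → a . C a]
Closure of the advanced items:
  [D → a . C a] has the dot before C: add [C → . c D C], [C → .], [C → . c], [C → . D D], [C → . D]
  [C → . D D] has the dot before D: add [D → . a C a]

GOTO = { [C → . D D], [C → . D], [C → . c D C], [C → . c], [C → .], [D → . a C a], [D → a . C a] }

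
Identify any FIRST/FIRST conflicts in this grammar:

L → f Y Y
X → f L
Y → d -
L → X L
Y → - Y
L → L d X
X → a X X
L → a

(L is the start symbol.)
A FIRST/FIRST conflict occurs when two productions N → α and N → β for the same non-terminal have FIRST(α) ∩ FIRST(β) ≠ ∅ (with ε ∈ FIRST of a nullable right-hand side, so two nullable alternatives also conflict).

FIRST sets of the non-terminals at (or reachable through a nullable prefix from) the front of some alternative:
  FIRST(X) = { 'a', 'f' }
  FIRST(L) = { 'a', 'f' }

Productions for L:
  L → f Y Y: FIRST = { 'f' }
  L → X L: FIRST = { 'a', 'f' }
  L → L d X: FIRST = { 'a', 'f' }
  L → a: FIRST = { 'a' }
Productions for X:
  X → f L: FIRST = { 'f' }
  X → a X X: FIRST = { 'a' }
Productions for Y:
  Y → d -: FIRST = { 'd' }
  Y → - Y: FIRST = { '-' }

Conflict for L: L → f Y Y and L → X L
  Overlap: { 'f' }
Conflict for L: L → f Y Y and L → L d X
  Overlap: { 'f' }
Conflict for L: L → X L and L → L d X
  Overlap: { 'a', 'f' }
Conflict for L: L → X L and L → a
  Overlap: { 'a' }
Conflict for L: L → L d X and L → a
  Overlap: { 'a' }

Answer: Yes. L → f Y Y / L → X L on { 'f' }; L → f Y Y / L → L d X on { 'f' }; L → X L / L → L d X on { 'a', 'f' }; L → X L / L → a on { 'a' }; L → L d X / L → a on { 'a' }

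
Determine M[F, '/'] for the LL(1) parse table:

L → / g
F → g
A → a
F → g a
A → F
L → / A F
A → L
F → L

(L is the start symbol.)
To find M[F, '/'], we find productions for F where '/' is in the predict set (PREDICT(N → α) = (FIRST(α) \ {ε}) ∪ (FOLLOW(N) if α ⇒* ε)).

Relevant sets:
  FIRST(L) = { '/' }

F → g: PREDICT = { 'g' }
F → g a: PREDICT = { 'g' }
F → L: PREDICT = { '/' }
  '/' is in predict set, so this production goes in M[F, '/']

M[F, '/'] = F → L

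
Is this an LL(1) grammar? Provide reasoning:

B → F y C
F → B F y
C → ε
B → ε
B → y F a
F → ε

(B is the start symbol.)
No. Predict set conflict for B: { 'y' }

A grammar is LL(1) if for each non-terminal N with multiple productions, the predict sets of those productions are pairwise disjoint, where PREDICT(N → α) = (FIRST(α) \ {ε}) ∪ (FOLLOW(N) if α ⇒* ε).

Relevant sets:
  FIRST(F) = { 'y', ε }
  FIRST(B) = { 'y', ε }
  FOLLOW(B) = { $, 'y' }
  FOLLOW(F) = { 'a', 'y' }

For B:
  PREDICT(B → F y C) = { 'y' }
  PREDICT(B → ε) = { $, 'y' }
  PREDICT(B → y F a) = { 'y' }
For F:
  PREDICT(F → B F y) = { 'y' }
  PREDICT(F → ε) = { 'a', 'y' }
C has a single production, so nothing to check there.

Conflict found: Predict set conflict for B: { 'y' }
The grammar is NOT LL(1).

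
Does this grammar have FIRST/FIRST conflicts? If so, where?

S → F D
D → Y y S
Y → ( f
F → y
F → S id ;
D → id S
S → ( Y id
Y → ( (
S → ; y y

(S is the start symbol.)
Yes. S → F D / S → '(' Y id on { '(' }; S → F D / S → ';' y y on { ';' }; Y → '(' f / Y → '(' '(' on { '(' }; F → y / F → S id ';' on { 'y' }

A FIRST/FIRST conflict occurs when two productions N → α and N → β for the same non-terminal have FIRST(α) ∩ FIRST(β) ≠ ∅ (with ε ∈ FIRST of a nullable right-hand side, so two nullable alternatives also conflict).

FIRST sets of the non-terminals at (or reachable through a nullable prefix from) the front of some alternative:
  FIRST(F) = { '(', ';', 'y' }
  FIRST(Y) = { '(' }
  FIRST(S) = { '(', ';', 'y' }

Productions for S:
  S → F D: FIRST = { '(', ';', 'y' }
  S → ( Y id: FIRST = { '(' }
  S → ; y y: FIRST = { ';' }
Productions for D:
  D → Y y S: FIRST = { '(' }
  D → id S: FIRST = { 'id' }
Productions for Y:
  Y → ( f: FIRST = { '(' }
  Y → ( (: FIRST = { '(' }
Productions for F:
  F → y: FIRST = { 'y' }
  F → S id ;: FIRST = { '(', ';', 'y' }

Conflict for S: S → F D and S → ( Y id
  Overlap: { '(' }
Conflict for S: S → F D and S → ; y y
  Overlap: { ';' }
Conflict for Y: Y → ( f and Y → ( (
  Overlap: { '(' }
Conflict for F: F → y and F → S id ;
  Overlap: { 'y' }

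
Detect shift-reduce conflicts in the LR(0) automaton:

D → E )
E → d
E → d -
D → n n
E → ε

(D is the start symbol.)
A shift-reduce conflict occurs when an LR(0) state has both:
  - a complete (reduce) item [A → α .] (dot at the end), and
  - a shift item [B → β . c γ] (dot before a terminal).

Augment with D' → D and build the canonical LR(0) collection (I0 = CLOSURE({[D' → . D]}), then GOTO on every symbol after a dot until no new states appear). It has 8 states:
  I0: { [D → . E )], [D → . n n], [D' → . D], [E → . d -], [E → . d], [E → .] }  — shift, reduce
  I1: { [D' → D .] }  — accept
  I2: { [D → E . )] }  — shift
  I3: { [E → d . -], [E → d .] }  — shift, reduce
  I4: { [D → n . n] }  — shift
  I5: { [D → n n .] }  — reduce
  I6: { [E → d - .] }  — reduce
  I7: { [D → E ) .] }  — reduce

I0 contains reduce item [E → .] and shift items [D → . n n], [E → . d], [E → . d -] — shift-reduce conflict.
I3 contains reduce item [E → d .] and shift item [E → d . -] — shift-reduce conflict.

Answer: Yes — I0: [E → .] vs [D → . n n]; I3: [E → d .] vs [E → d . -]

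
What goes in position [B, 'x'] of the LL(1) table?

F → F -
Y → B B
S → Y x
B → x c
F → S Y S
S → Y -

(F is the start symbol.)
To find M[B, 'x'], we find productions for B where 'x' is in the predict set (PREDICT(N → α) = (FIRST(α) \ {ε}) ∪ (FOLLOW(N) if α ⇒* ε)).

B → x c: PREDICT = { 'x' }
  'x' is in predict set, so this production goes in M[B, 'x']

M[B, 'x'] = B → x c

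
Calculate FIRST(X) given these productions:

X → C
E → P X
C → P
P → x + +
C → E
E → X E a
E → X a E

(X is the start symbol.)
FIRST sets of the other non-terminals involved (by the same procedure, iterated to a fixed point):
  FIRST(C) = { 'x' }

From X → C:
  - C is a non-terminal: add FIRST(C) \ {ε} = { 'x' }
    C is not nullable, so stop

Collecting: FIRST(X) = { 'x' }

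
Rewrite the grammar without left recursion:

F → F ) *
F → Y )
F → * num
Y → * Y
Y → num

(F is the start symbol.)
F → Y ) F'
F → * num F'
F' → ) * F'
F' → ε
Y → * Y
Y → num

F is directly left-recursive. The standard transformation for
  A → A α₁ | ... | A α_m | β₁ | ... | β_n
is
  A  → β₁ A' | ... | β_n A'
  A' → α₁ A' | ... | α_m A' | ε

F → Y ) becomes F → Y ) F'
F → * num becomes F → * num F'
F → F ) * becomes F' → ) * F'
Add F' → ε

Productions for other non-terminals are unchanged:
  Y → * Y
  Y → num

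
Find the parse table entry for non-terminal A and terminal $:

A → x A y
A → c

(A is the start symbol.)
Empty (error entry)

To find M[A, $], we find productions for A where $ is in the predict set (PREDICT(N → α) = (FIRST(α) \ {ε}) ∪ (FOLLOW(N) if α ⇒* ε)).

A → x A y: PREDICT = { 'x' }
A → c: PREDICT = { 'c' }

M[A, $] is empty (no production applies)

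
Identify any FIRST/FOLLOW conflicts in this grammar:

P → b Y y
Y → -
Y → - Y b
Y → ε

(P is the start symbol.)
No FIRST/FOLLOW conflicts.

Nullable non-terminals: Y.

Y: nullable alternative(s) Y → ε; FOLLOW(Y) = { 'b', 'y' }
  Y → -: FIRST \ {ε} = { '-' } — disjoint from FOLLOW(Y)
  Y → - Y b: FIRST \ {ε} = { '-' } — disjoint from FOLLOW(Y)
  Y → ε: FIRST \ {ε} = { } — this is the only nullable alternative, skip

P has no nullable alternative, so no FIRST/FOLLOW check is needed there.

No FIRST/FOLLOW conflicts found.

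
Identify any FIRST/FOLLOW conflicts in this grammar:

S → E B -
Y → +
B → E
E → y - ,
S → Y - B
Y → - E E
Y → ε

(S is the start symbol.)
A FIRST/FOLLOW conflict occurs when a non-terminal N has a nullable alternative N → β (β ⇒* ε) and another alternative N → α with FIRST(α) ∩ FOLLOW(N) ≠ ∅: on such a lookahead the parser cannot decide between expanding α and letting N vanish via β.

Nullable non-terminals: Y.

Y: nullable alternative(s) Y → ε; FOLLOW(Y) = { '-' }
  Y → +: FIRST \ {ε} = { '+' } — disjoint from FOLLOW(Y)
  Y → - E E: FIRST \ {ε} = { '-' } — overlaps FOLLOW(Y) on { '-' }: CONFLICT
  Y → ε: FIRST \ {ε} = { } — this is the only nullable alternative, skip

B, E, S have no nullable alternative, so no FIRST/FOLLOW check is needed there.

So the grammar has 1 FIRST/FOLLOW conflict (marked CONFLICT above).

Answer: Yes. Y → '-' E E with FOLLOW(Y) on { '-' }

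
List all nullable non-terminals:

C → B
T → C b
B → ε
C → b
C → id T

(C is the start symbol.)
{ 'B', 'C' }

ε-productions: B → ε
So B is immediately nullable.
C → B: every symbol on the right is nullable, so C is nullable too.
No further non-terminal can be added: every production for the remaining non-terminals contains a terminal or a non-nullable non-terminal.
Nullable = { 'B', 'C' }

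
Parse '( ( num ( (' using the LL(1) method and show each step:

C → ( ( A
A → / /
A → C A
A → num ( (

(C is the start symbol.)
LL(1) parsing maintains a stack (initially the start symbol over $) and the input. At each step: if the stack top is a terminal, match it against the current input token; if it is a non-terminal N, replace it with the RHS of M[N, lookahead] (the unique production whose predict set contains the lookahead).

Stack is shown with the top on the left.

Stack      Input          Action
--------------------------------
C $        ( ( num ( ( $  output C → ( ( A
( ( A $    ( ( num ( ( $  match '('
( A $      ( num ( ( $    match '('
A $        num ( ( $      output A → num ( (
num ( ( $  num ( ( $      match 'num'
( ( $      ( ( $          match '('
( $        ( $            match '('
$          $              accept

The string is accepted.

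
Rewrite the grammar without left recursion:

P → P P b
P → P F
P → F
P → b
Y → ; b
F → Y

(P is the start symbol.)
P → F P'
P → b P'
P' → P b P'
P' → F P'
P' → ε
Y → ; b
F → Y

P is directly left-recursive. The standard transformation for
  A → A α₁ | ... | A α_m | β₁ | ... | β_n
is
  A  → β₁ A' | ... | β_n A'
  A' → α₁ A' | ... | α_m A' | ε

P → F becomes P → F P'
P → b becomes P → b P'
P → P P b becomes P' → P b P'
P → P F becomes P' → F P'
Add P' → ε

Productions for other non-terminals are unchanged:
  Y → ; b
  F → Y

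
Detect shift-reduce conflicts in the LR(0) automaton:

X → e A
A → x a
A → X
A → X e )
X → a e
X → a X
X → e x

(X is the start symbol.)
Yes — I5: [A → X .] vs [A → X . e )]; I6: [X → e x .] vs [A → x . a]; I11: [X → a e .] vs [A → . x a]

A shift-reduce conflict occurs when an LR(0) state has both:
  - a complete (reduce) item [A → α .] (dot at the end), and
  - a shift item [B → β . c γ] (dot before a terminal).

Augment with X' → X and build the canonical LR(0) collection (I0 = CLOSURE({[X' → . X]}), then GOTO on every symbol after a dot until no new states appear). It has 12 states:
  I0: { [X → . a X], [X → . a e], [X → . e A], [X → . e x], [X' → . X] }  — shift
  I1: { [X' → X .] }  — accept
  I2: { [X → . a X], [X → . a e], [X → . e A], [X → . e x], [X → a . X], [X → a . e] }  — shift
  I3: { [A → . X e )], [A → . X], [A → . x a], [X → . a X], [X → . a e], [X → . e A], [X → . e x], [X → e . A], [X → e . x] }  — shift
  I4: { [X → e A .] }  — reduce
  I5: { [A → X . e )], [A → X .] }  — shift, reduce
  I6: { [A → x . a], [X → e x .] }  — shift, reduce
  I7: { [A → x a .] }  — reduce
  I8: { [A → X e . )] }  — shift
  I9: { [A → X e ) .] }  — reduce
  I10: { [X → a X .] }  — reduce
  I11: { [A → . X e )], [A → . X], [A → . x a], [X → . a X], [X → . a e], [X → . e A], [X → . e x], [X → a e .], [X → e . A], [X → e . x] }  — shift, reduce

I5 contains reduce item [A → X .] and shift item [A → X . e )] — shift-reduce conflict.
I6 contains reduce item [X → e x .] and shift item [A → x . a] — shift-reduce conflict.
I11 contains reduce item [X → a e .] and shift items [A → . x a], [X → . a X], [X → . a e], [X → . e A], [X → . e x], [X → e . x] — shift-reduce conflict.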